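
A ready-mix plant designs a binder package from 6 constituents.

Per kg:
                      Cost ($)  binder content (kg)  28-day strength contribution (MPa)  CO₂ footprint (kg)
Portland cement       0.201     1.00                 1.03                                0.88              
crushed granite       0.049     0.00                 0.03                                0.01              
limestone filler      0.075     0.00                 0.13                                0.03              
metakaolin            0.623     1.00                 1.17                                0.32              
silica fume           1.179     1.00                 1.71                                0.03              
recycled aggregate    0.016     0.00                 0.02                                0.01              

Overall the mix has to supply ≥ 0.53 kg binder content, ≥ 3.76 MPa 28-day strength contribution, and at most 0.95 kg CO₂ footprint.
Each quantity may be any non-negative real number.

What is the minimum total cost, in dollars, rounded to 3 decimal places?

$2.050

Set it up as a linear program. Let x1 = kg of Portland cement, x2 = kg of crushed granite, x3 = kg of limestone filler, x4 = kg of metakaolin, x5 = kg of silica fume, x6 = kg of recycled aggregate.
Minimize 0.201x1 + 0.049x2 + 0.075x3 + 0.623x4 + 1.179x5 + 0.016x6 with:
  1x1 + 1x4 + 1x5 ≥ 0.53   (binder content)
  1.03x1 + 0.03x2 + 0.13x3 + 1.17x4 + 1.71x5 + 0.02x6 ≥ 3.76   (28-day strength contribution)
  0.88x1 + 0.01x2 + 0.03x3 + 0.32x4 + 0.03x5 + 0.01x6 ≤ 0.95   (CO₂ footprint)
  x1, x2, x3, x4, x5, x6 ≥ 0.
The minimum-cost mix takes nothing from Portland cement, crushed granite, limestone filler, recycled aggregate — only metakaolin, silica fume. The 28-day strength contribution and CO₂ footprint requirements are met with equality.
Solving gives x4 = 2.952, x5 = 0.1791.
Total cost: 0.623·2.952 + 1.179·0.1791 = 2.05025.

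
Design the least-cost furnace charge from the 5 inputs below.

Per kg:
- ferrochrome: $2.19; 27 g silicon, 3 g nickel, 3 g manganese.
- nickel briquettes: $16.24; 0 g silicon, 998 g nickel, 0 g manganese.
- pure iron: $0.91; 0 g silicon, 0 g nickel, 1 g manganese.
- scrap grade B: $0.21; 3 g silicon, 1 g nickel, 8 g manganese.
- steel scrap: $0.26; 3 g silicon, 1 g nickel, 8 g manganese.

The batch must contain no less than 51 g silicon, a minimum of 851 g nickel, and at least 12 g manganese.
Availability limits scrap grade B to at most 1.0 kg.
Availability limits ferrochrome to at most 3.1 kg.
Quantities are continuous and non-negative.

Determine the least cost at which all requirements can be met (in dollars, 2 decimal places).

$17.85

Set it up as a linear program. Let x1 = kg of ferrochrome, x2 = kg of nickel briquettes, x3 = kg of pure iron, x4 = kg of scrap grade B, x5 = kg of steel scrap.
Minimise 2.19x1 + 16.24x2 + 0.91x3 + 0.21x4 + 0.26x5 s.t.:
  27x1 + 3x4 + 3x5 ≥ 51   (silicon)
  3x1 + 998x2 + 1x4 + 1x5 ≥ 851   (nickel)
  3x1 + 1x3 + 8x4 + 8x5 ≥ 12   (manganese)
  x4 ≤ 1
  x1 ≤ 3.1
  x1, x2, x3, x4, x5 ≥ 0.
The optimal basis is {ferrochrome, nickel briquettes, scrap grade B}; pure iron, steel scrap drop out. Binding constraints: silicon, nickel, the scrap grade B cap.
Optimal quantities: ferrochrome = 1.778 kg, nickel briquettes = 0.8464 kg, scrap grade B = 1 kg.
Cost = 2.19·1.778 + 16.24·0.8464 + 0.21·1 = 17.8494.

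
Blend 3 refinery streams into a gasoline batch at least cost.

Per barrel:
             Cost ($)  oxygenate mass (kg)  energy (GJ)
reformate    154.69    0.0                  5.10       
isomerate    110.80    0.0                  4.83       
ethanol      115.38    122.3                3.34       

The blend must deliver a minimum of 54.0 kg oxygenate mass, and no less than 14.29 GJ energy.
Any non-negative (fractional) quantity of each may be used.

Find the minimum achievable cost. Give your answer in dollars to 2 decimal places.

Set it up as a linear program. Let x1 = barrels of reformate, x2 = barrels of isomerate, x3 = barrels of ethanol.
Minimize 154.69x1 + 110.8x2 + 115.38x3 s.t.:
  122.3x3 ≥ 54   (oxygenate mass)
  5.1x1 + 4.83x2 + 3.34x3 ≥ 14.29   (energy)
  x1, x2, x3 ≥ 0.
The minimum-cost mix takes nothing from reformate — only isomerate, ethanol. There the oxygenate mass and energy constraints are tight.
That vertex is x2 = 2.6533, x3 = 0.44154.
Objective = 110.8·2.6533 + 115.38·0.44154 = 344.9305.

$344.93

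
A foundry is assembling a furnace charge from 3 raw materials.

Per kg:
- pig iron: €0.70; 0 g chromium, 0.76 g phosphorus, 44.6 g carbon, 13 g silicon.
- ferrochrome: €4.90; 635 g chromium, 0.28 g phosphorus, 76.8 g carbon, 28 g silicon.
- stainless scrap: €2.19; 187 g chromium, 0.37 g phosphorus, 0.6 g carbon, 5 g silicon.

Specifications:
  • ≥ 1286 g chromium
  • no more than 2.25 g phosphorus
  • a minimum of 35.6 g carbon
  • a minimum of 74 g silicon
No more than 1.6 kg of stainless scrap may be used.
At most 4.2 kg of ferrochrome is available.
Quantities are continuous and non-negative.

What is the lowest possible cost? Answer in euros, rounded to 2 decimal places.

This is a linear program. Let x1 = kg of pig iron, x2 = kg of ferrochrome, x3 = kg of stainless scrap.
min 0.7x1 + 4.9x2 + 2.19x3 s.t.:
  635x2 + 187x3 ≥ 1286   (chromium)
  0.76x1 + 0.28x2 + 0.37x3 ≤ 2.25   (phosphorus)
  44.6x1 + 76.8x2 + 0.6x3 ≥ 35.6   (carbon)
  13x1 + 28x2 + 5x3 ≥ 74   (silicon)
  x3 ≤ 1.6
  x2 ≤ 4.2
  x1, x2, x3 ≥ 0.
The optimal basis is {pig iron, ferrochrome}; stainless scrap drops out. The chromium and silicon requirements are met with equality.
So pig iron = 1.33 kg, ferrochrome = 2.025 kg.
Hence cost = 0.7·1.33 + 4.9·2.025 = €10.8535.

€10.85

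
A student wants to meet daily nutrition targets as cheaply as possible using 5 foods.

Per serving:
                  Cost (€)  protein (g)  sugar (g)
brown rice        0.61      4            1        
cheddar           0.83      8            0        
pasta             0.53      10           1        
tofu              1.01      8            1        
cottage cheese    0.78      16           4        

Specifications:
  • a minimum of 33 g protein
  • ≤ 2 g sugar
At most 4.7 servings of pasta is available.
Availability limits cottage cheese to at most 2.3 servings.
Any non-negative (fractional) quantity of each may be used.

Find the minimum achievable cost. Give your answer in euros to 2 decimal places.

€2.41

Treat it as an LP. Let x1 = servings of brown rice, x2 = servings of cheddar, x3 = servings of pasta, x4 = servings of tofu, x5 = servings of cottage cheese.
Minimize 0.61x1 + 0.83x2 + 0.53x3 + 1.01x4 + 0.78x5 s.t.:
  4x1 + 8x2 + 10x3 + 8x4 + 16x5 ≥ 33   (protein)
  1x1 + 1x3 + 1x4 + 4x5 ≤ 2   (sugar)
  x3 ≤ 4.7
  x5 ≤ 2.3
  x1, x2, x3, x4, x5 ≥ 0.
The optimal basis is {cheddar, pasta}; brown rice, tofu, cottage cheese drop out. There the protein and sugar constraints are tight.
That vertex is x2 = 1.625, x3 = 2.
Hence cost = 0.83·1.625 + 0.53·2 = €2.4088.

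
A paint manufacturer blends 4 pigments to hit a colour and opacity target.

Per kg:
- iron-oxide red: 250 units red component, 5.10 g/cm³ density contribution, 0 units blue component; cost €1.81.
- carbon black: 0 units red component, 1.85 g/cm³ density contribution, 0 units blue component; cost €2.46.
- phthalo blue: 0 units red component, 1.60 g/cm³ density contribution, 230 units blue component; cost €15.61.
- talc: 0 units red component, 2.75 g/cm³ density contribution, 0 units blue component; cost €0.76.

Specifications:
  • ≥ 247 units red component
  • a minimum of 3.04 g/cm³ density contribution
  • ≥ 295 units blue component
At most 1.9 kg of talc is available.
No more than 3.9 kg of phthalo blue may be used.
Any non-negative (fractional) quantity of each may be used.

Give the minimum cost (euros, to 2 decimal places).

€21.81

Let x1 = kg of iron-oxide red, x2 = kg of carbon black, x3 = kg of phthalo blue, x4 = kg of talc.
Minimize 1.81x1 + 2.46x2 + 15.61x3 + 0.76x4 s.t.:
  250x1 ≥ 247   (red component)
  5.1x1 + 1.85x2 + 1.6x3 + 2.75x4 ≥ 3.04   (density contribution)
  230x3 ≥ 295   (blue component)
  x4 ≤ 1.9
  x3 ≤ 3.9
  x1, x2, x3, x4 ≥ 0.
The optimal basis is {iron-oxide red, phthalo blue}; carbon black, talc drop out. There the red component and blue component constraints are tight.
That vertex is x1 = 0.988, x3 = 1.2826.
Cost = 1.81·0.988 + 15.61·1.2826 = 21.8097.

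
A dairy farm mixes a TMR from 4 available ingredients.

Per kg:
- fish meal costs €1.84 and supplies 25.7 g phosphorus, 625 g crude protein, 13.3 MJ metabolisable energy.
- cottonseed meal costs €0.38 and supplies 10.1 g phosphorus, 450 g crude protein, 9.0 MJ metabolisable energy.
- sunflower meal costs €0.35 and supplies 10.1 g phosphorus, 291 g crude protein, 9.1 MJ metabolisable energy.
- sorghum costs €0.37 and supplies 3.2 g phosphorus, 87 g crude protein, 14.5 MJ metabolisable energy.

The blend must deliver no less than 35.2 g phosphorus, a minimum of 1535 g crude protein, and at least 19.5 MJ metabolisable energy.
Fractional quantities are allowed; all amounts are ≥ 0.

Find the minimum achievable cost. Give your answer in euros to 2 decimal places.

Let x1 = kg of fish meal, x2 = kg of cottonseed meal, x3 = kg of sunflower meal, x4 = kg of sorghum.
Minimise 1.84x1 + 0.38x2 + 0.35x3 + 0.37x4 subject to:
  25.7x1 + 10.1x2 + 10.1x3 + 3.2x4 ≥ 35.2   (phosphorus)
  625x1 + 450x2 + 291x3 + 87x4 ≥ 1535   (crude protein)
  13.3x1 + 9x2 + 9.1x3 + 14.5x4 ≥ 19.5   (metabolisable energy)
  x1, x2, x3, x4 ≥ 0.
The minimum-cost mix takes nothing from fish meal, sorghum — only cottonseed meal, sunflower meal. There the phosphorus and crude protein constraints are tight.
So cottonseed meal = 3.276 kg, sunflower meal = 0.2095 kg.
Objective = 0.38·3.276 + 0.35·0.2095 = 1.3182.

€1.32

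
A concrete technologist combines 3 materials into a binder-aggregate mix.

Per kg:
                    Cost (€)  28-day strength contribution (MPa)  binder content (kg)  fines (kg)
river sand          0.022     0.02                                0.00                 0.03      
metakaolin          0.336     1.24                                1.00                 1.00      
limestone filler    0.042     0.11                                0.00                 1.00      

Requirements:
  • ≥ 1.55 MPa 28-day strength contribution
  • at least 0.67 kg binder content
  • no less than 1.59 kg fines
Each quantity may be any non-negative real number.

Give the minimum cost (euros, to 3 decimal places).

€0.425

This is a linear program. Let x1 = kg of river sand, x2 = kg of metakaolin, x3 = kg of limestone filler.
min 0.022x1 + 0.336x2 + 0.042x3 s.t.:
  0.02x1 + 1.24x2 + 0.11x3 ≥ 1.55   (28-day strength contribution)
  1x2 ≥ 0.67   (binder content)
  0.03x1 + 1x2 + 1x3 ≥ 1.59   (fines)
  x1, x2, x3 ≥ 0.
The cheapest feasible vertex uses only metakaolin, limestone filler; river sand is not used. There the 28-day strength contribution and fines constraints are tight.
That vertex is x2 = 1.217, x3 = 0.3731.
Total cost: 0.336·1.217 + 0.042·0.3731 = 0.42458.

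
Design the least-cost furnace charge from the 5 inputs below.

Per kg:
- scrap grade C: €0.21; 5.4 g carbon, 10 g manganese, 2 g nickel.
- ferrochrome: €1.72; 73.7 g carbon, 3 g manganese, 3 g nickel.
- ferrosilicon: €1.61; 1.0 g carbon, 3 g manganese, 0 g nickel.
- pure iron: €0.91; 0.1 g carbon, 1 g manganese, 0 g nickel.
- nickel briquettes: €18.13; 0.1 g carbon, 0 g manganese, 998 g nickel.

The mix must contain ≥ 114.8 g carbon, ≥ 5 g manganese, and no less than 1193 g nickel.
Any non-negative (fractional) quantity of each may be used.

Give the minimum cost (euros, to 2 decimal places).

Treat it as an LP. Let x1 = kg of scrap grade C, x2 = kg of ferrochrome, x3 = kg of ferrosilicon, x4 = kg of pure iron, x5 = kg of nickel briquettes.
min 0.21x1 + 1.72x2 + 1.61x3 + 0.91x4 + 18.13x5 with:
  5.4x1 + 73.7x2 + 1x3 + 0.1x4 + 0.1x5 ≥ 114.8   (carbon)
  10x1 + 3x2 + 3x3 + 1x4 ≥ 5   (manganese)
  2x1 + 3x2 + 998x5 ≥ 1193   (nickel)
  x1, x2, x3, x4, x5 ≥ 0.
The minimum-cost mix takes nothing from ferrosilicon, pure iron — only scrap grade C, ferrochrome, nickel briquettes. There the carbon, manganese, nickel constraints are tight.
That vertex is x1 = 0.03393, x2 = 1.554, x5 = 1.191.
Total cost: 0.21·0.03393 + 1.72·1.554 + 18.13·1.191 = 24.2728.

€24.27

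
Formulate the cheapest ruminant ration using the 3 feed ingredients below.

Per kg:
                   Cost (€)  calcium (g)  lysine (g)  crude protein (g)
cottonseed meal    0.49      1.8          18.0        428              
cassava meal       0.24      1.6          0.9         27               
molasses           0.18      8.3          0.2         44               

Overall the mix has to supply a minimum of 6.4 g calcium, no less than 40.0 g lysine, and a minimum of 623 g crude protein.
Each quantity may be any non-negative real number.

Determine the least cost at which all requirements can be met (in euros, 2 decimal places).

This is a linear program. Let x1 = kg of cottonseed meal, x2 = kg of cassava meal, x3 = kg of molasses.
min 0.49x1 + 0.24x2 + 0.18x3 with:
  1.8x1 + 1.6x2 + 8.3x3 ≥ 6.4   (calcium)
  18x1 + 0.9x2 + 0.2x3 ≥ 40   (lysine)
  428x1 + 27x2 + 44x3 ≥ 623   (crude protein)
  x1, x2, x3 ≥ 0.
At the optimum only cottonseed meal, molasses are positive (cassava meal = 0). The calcium and lysine requirements are met with equality.
So cottonseed meal = 2.219 kg, molasses = 0.2899 kg.
Objective = 0.49·2.219 + 0.18·0.2899 = 1.1395.

€1.14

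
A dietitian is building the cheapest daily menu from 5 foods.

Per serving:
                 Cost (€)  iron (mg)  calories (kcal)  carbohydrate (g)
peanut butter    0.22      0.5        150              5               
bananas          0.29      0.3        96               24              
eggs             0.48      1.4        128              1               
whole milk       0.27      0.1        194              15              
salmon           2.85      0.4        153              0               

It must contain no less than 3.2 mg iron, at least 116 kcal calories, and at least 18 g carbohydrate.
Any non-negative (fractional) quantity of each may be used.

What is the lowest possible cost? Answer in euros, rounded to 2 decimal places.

Let x1 = servings of peanut butter, x2 = servings of bananas, x3 = servings of eggs, x4 = servings of whole milk, x5 = servings of salmon.
Minimize 0.22x1 + 0.29x2 + 0.48x3 + 0.27x4 + 2.85x5 s.t.:
  0.5x1 + 0.3x2 + 1.4x3 + 0.1x4 + 0.4x5 ≥ 3.2   (iron)
  150x1 + 96x2 + 128x3 + 194x4 + 153x5 ≥ 116   (calories)
  5x1 + 24x2 + 1x3 + 15x4 ≥ 18   (carbohydrate)
  x1, x2, x3, x4, x5 ≥ 0.
At the optimum only bananas, eggs are positive (peanut butter, whole milk, salmon = 0). Binding constraints: iron and carbohydrate.
Optimal quantities: bananas = 0.6607 servings, eggs = 2.144 servings.
Total cost: 0.29·0.6607 + 0.48·2.144 = 1.2207.

€1.22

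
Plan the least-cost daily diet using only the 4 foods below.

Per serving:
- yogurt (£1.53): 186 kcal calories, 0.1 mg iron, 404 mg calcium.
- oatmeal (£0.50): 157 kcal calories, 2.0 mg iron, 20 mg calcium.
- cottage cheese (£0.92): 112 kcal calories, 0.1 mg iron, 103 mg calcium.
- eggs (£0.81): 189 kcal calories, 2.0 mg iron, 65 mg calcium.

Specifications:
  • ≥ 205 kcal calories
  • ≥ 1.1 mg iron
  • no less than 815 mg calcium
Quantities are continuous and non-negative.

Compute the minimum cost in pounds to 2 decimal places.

Set it up as a linear program. Let x1 = servings of yogurt, x2 = servings of oatmeal, x3 = servings of cottage cheese, x4 = servings of eggs.
Minimize 1.53x1 + 0.5x2 + 0.92x3 + 0.81x4 s.t.:
  186x1 + 157x2 + 112x3 + 189x4 ≥ 205   (calories)
  0.1x1 + 2x2 + 0.1x3 + 2x4 ≥ 1.1   (iron)
  404x1 + 20x2 + 103x3 + 65x4 ≥ 815   (calcium)
  x1, x2, x3, x4 ≥ 0.
The cheapest feasible vertex uses only yogurt, oatmeal; cottage cheese, eggs are not used. The iron and calcium requirements are met with equality.
That vertex is x1 = 1.995, x2 = 0.4502.
Cost = 1.53·1.995 + 0.5·0.4502 = 3.2775.

£3.28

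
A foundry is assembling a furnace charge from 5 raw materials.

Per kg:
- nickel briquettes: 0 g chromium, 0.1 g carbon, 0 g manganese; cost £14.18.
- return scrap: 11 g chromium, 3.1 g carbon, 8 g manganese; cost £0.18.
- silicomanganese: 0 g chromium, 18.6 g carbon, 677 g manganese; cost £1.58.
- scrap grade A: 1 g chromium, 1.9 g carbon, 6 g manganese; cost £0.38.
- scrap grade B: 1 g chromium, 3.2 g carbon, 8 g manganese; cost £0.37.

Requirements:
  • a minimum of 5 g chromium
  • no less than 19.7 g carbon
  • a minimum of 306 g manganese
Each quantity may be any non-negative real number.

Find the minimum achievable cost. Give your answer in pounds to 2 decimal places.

£1.35

Set it up as a linear program. Let x1 = kg of nickel briquettes, x2 = kg of return scrap, x3 = kg of silicomanganese, x4 = kg of scrap grade A, x5 = kg of scrap grade B.
Minimise 14.18x1 + 0.18x2 + 1.58x3 + 0.38x4 + 0.37x5 s.t.:
  11x2 + 1x4 + 1x5 ≥ 5   (chromium)
  0.1x1 + 3.1x2 + 18.6x3 + 1.9x4 + 3.2x5 ≥ 19.7   (carbon)
  8x2 + 677x3 + 6x4 + 8x5 ≥ 306   (manganese)
  x1, x2, x3, x4, x5 ≥ 0.
The cheapest feasible vertex uses only return scrap, silicomanganese; nickel briquettes, scrap grade A, scrap grade B are not used. The carbon and manganese requirements are met with equality.
Solving gives x2 = 3.921, x3 = 0.4057.
Hence cost = 0.18·3.921 + 1.58·0.4057 = £1.3468.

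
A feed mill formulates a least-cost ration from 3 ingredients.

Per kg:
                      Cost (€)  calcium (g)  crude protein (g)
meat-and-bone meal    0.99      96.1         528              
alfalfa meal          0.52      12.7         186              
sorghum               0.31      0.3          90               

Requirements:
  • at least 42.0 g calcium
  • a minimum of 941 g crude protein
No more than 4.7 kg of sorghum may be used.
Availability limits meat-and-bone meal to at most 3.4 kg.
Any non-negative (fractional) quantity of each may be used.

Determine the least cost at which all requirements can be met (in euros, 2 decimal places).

€1.76

Set it up as a linear program. Let x1 = kg of meat-and-bone meal, x2 = kg of alfalfa meal, x3 = kg of sorghum.
Minimise 0.99x1 + 0.52x2 + 0.31x3 subject to:
  96.1x1 + 12.7x2 + 0.3x3 ≥ 42   (calcium)
  528x1 + 186x2 + 90x3 ≥ 941   (crude protein)
  x3 ≤ 4.7
  x1 ≤ 3.4
  x1, x2, x3 ≥ 0.
At the optimum only meat-and-bone meal is positive (alfalfa meal, sorghum = 0). Binding constraint: crude protein.
So meat-and-bone meal = 1.782 kg.
Total cost: 0.99·1.782 = 1.7642.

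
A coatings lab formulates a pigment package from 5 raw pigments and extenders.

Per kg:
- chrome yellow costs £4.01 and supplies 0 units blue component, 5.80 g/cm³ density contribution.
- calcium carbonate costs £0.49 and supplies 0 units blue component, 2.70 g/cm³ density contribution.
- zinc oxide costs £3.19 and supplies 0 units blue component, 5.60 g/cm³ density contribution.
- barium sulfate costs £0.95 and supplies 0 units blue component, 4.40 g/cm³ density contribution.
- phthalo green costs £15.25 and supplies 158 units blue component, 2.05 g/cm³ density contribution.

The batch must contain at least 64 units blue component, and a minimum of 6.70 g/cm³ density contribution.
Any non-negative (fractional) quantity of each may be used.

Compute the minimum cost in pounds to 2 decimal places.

£7.24

Let x1 = kg of chrome yellow, x2 = kg of calcium carbonate, x3 = kg of zinc oxide, x4 = kg of barium sulfate, x5 = kg of phthalo green.
Minimize 4.01x1 + 0.49x2 + 3.19x3 + 0.95x4 + 15.25x5 subject to:
  158x5 ≥ 64   (blue component)
  5.8x1 + 2.7x2 + 5.6x3 + 4.4x4 + 2.05x5 ≥ 6.7   (density contribution)
  x1, x2, x3, x4, x5 ≥ 0.
The optimal basis is {calcium carbonate, phthalo green}; chrome yellow, zinc oxide, barium sulfate drop out. The blue component and density contribution requirements are met with equality.
That vertex is x2 = 2.174, x5 = 0.4051.
Total cost: 0.49·2.174 + 15.25·0.4051 = 7.2430.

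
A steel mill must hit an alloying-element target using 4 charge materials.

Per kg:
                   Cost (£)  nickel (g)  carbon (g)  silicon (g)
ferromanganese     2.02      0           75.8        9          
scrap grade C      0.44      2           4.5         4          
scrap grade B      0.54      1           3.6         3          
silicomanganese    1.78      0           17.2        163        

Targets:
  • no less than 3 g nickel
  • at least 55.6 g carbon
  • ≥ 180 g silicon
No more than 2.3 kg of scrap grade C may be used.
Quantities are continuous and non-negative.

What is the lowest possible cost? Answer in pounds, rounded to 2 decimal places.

£3.34

Let x1 = kg of ferromanganese, x2 = kg of scrap grade C, x3 = kg of scrap grade B, x4 = kg of silicomanganese.
Minimise 2.02x1 + 0.44x2 + 0.54x3 + 1.78x4 with:
  2x2 + 1x3 ≥ 3   (nickel)
  75.8x1 + 4.5x2 + 3.6x3 + 17.2x4 ≥ 55.6   (carbon)
  9x1 + 4x2 + 3x3 + 163x4 ≥ 180   (silicon)
  x2 ≤ 2.3
  x1, x2, x3, x4 ≥ 0.
The optimal basis is {ferromanganese, scrap grade C, silicomanganese}; scrap grade B drops out. The nickel, carbon, silicon requirements are met with equality.
That vertex is x1 = 0.4073, x2 = 1.5, x4 = 1.045.
Total cost: 2.02·0.4073 + 0.44·1.5 + 1.78·1.045 = 3.3428.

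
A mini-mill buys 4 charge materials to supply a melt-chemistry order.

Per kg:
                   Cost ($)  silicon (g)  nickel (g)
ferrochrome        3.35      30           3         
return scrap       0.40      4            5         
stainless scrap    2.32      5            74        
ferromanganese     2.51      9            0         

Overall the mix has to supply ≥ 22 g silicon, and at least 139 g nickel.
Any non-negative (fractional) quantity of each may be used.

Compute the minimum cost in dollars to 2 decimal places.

$5.20

This is a linear program. Let x1 = kg of ferrochrome, x2 = kg of return scrap, x3 = kg of stainless scrap, x4 = kg of ferromanganese.
Minimise 3.35x1 + 0.4x2 + 2.32x3 + 2.51x4 with:
  30x1 + 4x2 + 5x3 + 9x4 ≥ 22   (silicon)
  3x1 + 5x2 + 74x3 ≥ 139   (nickel)
  x1, x2, x3, x4 ≥ 0.
The optimal basis is {return scrap, stainless scrap}; ferrochrome, ferromanganese drop out. There the silicon and nickel constraints are tight.
So return scrap = 3.443 kg, stainless scrap = 1.646 kg.
Hence cost = 0.4·3.443 + 2.32·1.646 = $5.1959.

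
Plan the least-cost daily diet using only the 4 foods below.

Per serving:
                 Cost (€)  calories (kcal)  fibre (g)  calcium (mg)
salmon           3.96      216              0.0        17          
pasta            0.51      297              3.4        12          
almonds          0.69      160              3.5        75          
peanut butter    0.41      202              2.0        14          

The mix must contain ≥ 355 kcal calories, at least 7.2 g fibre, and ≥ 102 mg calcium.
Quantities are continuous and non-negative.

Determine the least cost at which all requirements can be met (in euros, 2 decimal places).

Let x1 = servings of salmon, x2 = servings of pasta, x3 = servings of almonds, x4 = servings of peanut butter.
Minimise 3.96x1 + 0.51x2 + 0.69x3 + 0.41x4 s.t.:
  216x1 + 297x2 + 160x3 + 202x4 ≥ 355   (calories)
  3.4x2 + 3.5x3 + 2x4 ≥ 7.2   (fibre)
  17x1 + 12x2 + 75x3 + 14x4 ≥ 102   (calcium)
  x1, x2, x3, x4 ≥ 0.
At the optimum only pasta, almonds are positive (salmon, peanut butter = 0). Binding constraints: fibre and calcium.
Solving gives x2 = 0.8592, x3 = 1.223.
Hence cost = 0.51·0.8592 + 0.69·1.223 = €1.2821.

€1.28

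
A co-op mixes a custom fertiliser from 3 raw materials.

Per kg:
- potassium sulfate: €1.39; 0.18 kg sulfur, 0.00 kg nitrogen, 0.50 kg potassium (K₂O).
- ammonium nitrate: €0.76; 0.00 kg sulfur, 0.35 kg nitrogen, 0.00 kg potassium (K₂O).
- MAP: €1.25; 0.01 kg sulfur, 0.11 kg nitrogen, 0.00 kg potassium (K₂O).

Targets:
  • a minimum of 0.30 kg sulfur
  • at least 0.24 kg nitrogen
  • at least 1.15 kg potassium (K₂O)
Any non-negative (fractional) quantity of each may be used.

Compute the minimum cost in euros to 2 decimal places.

€3.72

Treat it as an LP. Let x1 = kg of potassium sulfate, x2 = kg of ammonium nitrate, x3 = kg of MAP.
Minimise 1.39x1 + 0.76x2 + 1.25x3 subject to:
  0.18x1 + 0.01x3 ≥ 0.3   (sulfur)
  0.35x2 + 0.11x3 ≥ 0.24   (nitrogen)
  0.5x1 ≥ 1.15   (potassium (K₂O))
  x1, x2, x3 ≥ 0.
At the optimum only potassium sulfate, ammonium nitrate are positive (MAP = 0). The nitrogen and potassium (K₂O) requirements are met with equality.
So potassium sulfate = 2.3 kg, ammonium nitrate = 0.6857 kg.
Total cost: 1.39·2.3 + 0.76·0.6857 = 3.7181.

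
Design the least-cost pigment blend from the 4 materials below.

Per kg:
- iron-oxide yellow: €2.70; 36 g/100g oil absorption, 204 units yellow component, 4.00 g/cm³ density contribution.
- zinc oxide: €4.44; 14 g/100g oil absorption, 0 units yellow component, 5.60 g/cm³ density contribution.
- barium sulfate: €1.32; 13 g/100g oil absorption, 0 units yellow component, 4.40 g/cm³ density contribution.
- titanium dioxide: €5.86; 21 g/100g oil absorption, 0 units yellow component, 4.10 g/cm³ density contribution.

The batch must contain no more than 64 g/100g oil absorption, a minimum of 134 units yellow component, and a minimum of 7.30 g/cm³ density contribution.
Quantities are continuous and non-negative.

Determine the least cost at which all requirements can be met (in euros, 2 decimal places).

€3.18

Treat it as an LP. Let x1 = kg of iron-oxide yellow, x2 = kg of zinc oxide, x3 = kg of barium sulfate, x4 = kg of titanium dioxide.
min 2.7x1 + 4.44x2 + 1.32x3 + 5.86x4 s.t.:
  36x1 + 14x2 + 13x3 + 21x4 ≤ 64   (oil absorption)
  204x1 ≥ 134   (yellow component)
  4x1 + 5.6x2 + 4.4x3 + 4.1x4 ≥ 7.3   (density contribution)
  x1, x2, x3, x4 ≥ 0.
The optimal basis is {iron-oxide yellow, barium sulfate}; zinc oxide, titanium dioxide drop out. The yellow component and density contribution requirements are met with equality.
Solving gives x1 = 0.6569, x3 = 1.062.
Hence cost = 2.7·0.6569 + 1.32·1.062 = €3.1755.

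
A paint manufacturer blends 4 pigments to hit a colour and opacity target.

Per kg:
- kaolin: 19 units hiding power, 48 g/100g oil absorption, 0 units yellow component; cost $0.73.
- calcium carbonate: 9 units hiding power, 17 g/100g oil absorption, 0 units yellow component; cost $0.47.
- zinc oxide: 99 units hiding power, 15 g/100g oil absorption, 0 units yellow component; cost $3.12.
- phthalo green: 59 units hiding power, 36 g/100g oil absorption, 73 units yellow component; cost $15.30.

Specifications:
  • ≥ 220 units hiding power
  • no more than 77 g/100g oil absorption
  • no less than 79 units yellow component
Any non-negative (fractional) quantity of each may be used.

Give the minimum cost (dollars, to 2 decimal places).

$21.48

Treat it as an LP. Let x1 = kg of kaolin, x2 = kg of calcium carbonate, x3 = kg of zinc oxide, x4 = kg of phthalo green.
min 0.73x1 + 0.47x2 + 3.12x3 + 15.3x4 subject to:
  19x1 + 9x2 + 99x3 + 59x4 ≥ 220   (hiding power)
  48x1 + 17x2 + 15x3 + 36x4 ≤ 77   (oil absorption)
  73x4 ≥ 79   (yellow component)
  x1, x2, x3, x4 ≥ 0.
The optimal basis is {zinc oxide, phthalo green}; kaolin, calcium carbonate drop out. Binding constraints: hiding power and yellow component.
Solving gives x3 = 1.5773, x4 = 1.0822.
Objective = 3.12·1.5773 + 15.3·1.0822 = 21.4788.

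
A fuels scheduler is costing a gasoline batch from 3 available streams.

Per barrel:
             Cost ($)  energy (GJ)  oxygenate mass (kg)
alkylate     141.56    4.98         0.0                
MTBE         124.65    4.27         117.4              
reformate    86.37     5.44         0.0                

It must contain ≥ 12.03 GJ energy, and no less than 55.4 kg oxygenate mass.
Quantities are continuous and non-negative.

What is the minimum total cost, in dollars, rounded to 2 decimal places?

$217.83

Let x1 = barrels of alkylate, x2 = barrels of MTBE, x3 = barrels of reformate.
Minimise 141.56x1 + 124.65x2 + 86.37x3 with:
  4.98x1 + 4.27x2 + 5.44x3 ≥ 12.03   (energy)
  117.4x2 ≥ 55.4   (oxygenate mass)
  x1, x2, x3 ≥ 0.
The minimum-cost mix takes nothing from alkylate — only MTBE, reformate. There the energy and oxygenate mass constraints are tight.
That vertex is x2 = 0.4719, x3 = 1.841.
Cost = 124.65·0.4719 + 86.37·1.841 = 217.8295.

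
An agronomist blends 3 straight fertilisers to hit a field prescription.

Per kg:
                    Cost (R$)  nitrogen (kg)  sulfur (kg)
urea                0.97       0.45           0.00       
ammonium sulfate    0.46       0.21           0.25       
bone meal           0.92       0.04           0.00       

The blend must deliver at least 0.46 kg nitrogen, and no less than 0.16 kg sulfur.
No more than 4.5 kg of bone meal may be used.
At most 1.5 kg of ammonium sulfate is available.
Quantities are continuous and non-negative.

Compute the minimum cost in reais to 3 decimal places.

R$0.996

This is a linear program. Let x1 = kg of urea, x2 = kg of ammonium sulfate, x3 = kg of bone meal.
Minimise 0.97x1 + 0.46x2 + 0.92x3 with:
  0.45x1 + 0.21x2 + 0.04x3 ≥ 0.46   (nitrogen)
  0.25x2 ≥ 0.16   (sulfur)
  x3 ≤ 4.5
  x2 ≤ 1.5
  x1, x2, x3 ≥ 0.
The cheapest feasible vertex uses only urea, ammonium sulfate; bone meal is not used. Binding constraints: nitrogen and sulfur.
That vertex is x1 = 0.7236, x2 = 0.64.
Cost = 0.97·0.7236 + 0.46·0.64 = 0.99629.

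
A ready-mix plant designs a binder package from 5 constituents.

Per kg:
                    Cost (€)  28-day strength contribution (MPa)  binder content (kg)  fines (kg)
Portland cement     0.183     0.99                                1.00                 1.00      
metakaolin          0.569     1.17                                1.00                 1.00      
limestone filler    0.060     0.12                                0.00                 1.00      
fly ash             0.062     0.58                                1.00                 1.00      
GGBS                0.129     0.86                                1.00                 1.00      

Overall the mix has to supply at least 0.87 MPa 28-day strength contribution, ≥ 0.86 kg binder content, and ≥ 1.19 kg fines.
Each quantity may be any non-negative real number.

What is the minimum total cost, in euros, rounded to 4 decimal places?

€0.0930

Let x1 = kg of Portland cement, x2 = kg of metakaolin, x3 = kg of limestone filler, x4 = kg of fly ash, x5 = kg of GGBS.
min 0.183x1 + 0.569x2 + 0.06x3 + 0.062x4 + 0.129x5 subject to:
  0.99x1 + 1.17x2 + 0.12x3 + 0.58x4 + 0.86x5 ≥ 0.87   (28-day strength contribution)
  1x1 + 1x2 + 1x4 + 1x5 ≥ 0.86   (binder content)
  1x1 + 1x2 + 1x3 + 1x4 + 1x5 ≥ 1.19   (fines)
  x1, x2, x3, x4, x5 ≥ 0.
The optimal basis is {fly ash}; Portland cement, metakaolin, limestone filler, GGBS drop out. The 28-day strength contribution requirement is met with equality.
So fly ash = 1.5 kg.
Objective = 0.062·1.5 = 0.093000.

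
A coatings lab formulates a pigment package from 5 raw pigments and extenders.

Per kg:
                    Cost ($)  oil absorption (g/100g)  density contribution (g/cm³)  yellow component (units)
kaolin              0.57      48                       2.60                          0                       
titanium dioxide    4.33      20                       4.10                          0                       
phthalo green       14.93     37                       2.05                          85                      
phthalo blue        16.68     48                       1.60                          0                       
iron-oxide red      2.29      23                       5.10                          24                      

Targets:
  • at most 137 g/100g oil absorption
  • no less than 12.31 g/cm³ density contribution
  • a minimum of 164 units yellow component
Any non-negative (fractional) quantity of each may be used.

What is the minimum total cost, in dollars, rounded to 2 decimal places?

$18.74

Let x1 = kg of kaolin, x2 = kg of titanium dioxide, x3 = kg of phthalo green, x4 = kg of phthalo blue, x5 = kg of iron-oxide red.
min 0.57x1 + 4.33x2 + 14.93x3 + 16.68x4 + 2.29x5 subject to:
  48x1 + 20x2 + 37x3 + 48x4 + 23x5 ≤ 137   (oil absorption)
  2.6x1 + 4.1x2 + 2.05x3 + 1.6x4 + 5.1x5 ≥ 12.31   (density contribution)
  85x3 + 24x5 ≥ 164   (yellow component)
  x1, x2, x3, x4, x5 ≥ 0.
The minimum-cost mix takes nothing from kaolin, titanium dioxide, phthalo blue — only phthalo green, iron-oxide red. There the oil absorption and yellow component constraints are tight.
So phthalo green = 0.4536 kg, iron-oxide red = 5.227 kg.
Total cost: 14.93·0.4536 + 2.29·5.227 = 18.7421.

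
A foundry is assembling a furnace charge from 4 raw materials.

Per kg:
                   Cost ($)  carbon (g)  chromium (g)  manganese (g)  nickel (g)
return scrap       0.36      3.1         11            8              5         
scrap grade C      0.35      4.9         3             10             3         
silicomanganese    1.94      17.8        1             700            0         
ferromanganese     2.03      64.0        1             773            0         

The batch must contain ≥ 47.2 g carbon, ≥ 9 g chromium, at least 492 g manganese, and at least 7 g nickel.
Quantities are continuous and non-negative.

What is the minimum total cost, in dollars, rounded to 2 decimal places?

Let x1 = kg of return scrap, x2 = kg of scrap grade C, x3 = kg of silicomanganese, x4 = kg of ferromanganese.
min 0.36x1 + 0.35x2 + 1.94x3 + 2.03x4 with:
  3.1x1 + 4.9x2 + 17.8x3 + 64x4 ≥ 47.2   (carbon)
  11x1 + 3x2 + 1x3 + 1x4 ≥ 9   (chromium)
  8x1 + 10x2 + 700x3 + 773x4 ≥ 492   (manganese)
  5x1 + 3x2 ≥ 7   (nickel)
  x1, x2, x3, x4 ≥ 0.
The optimal basis is {return scrap, ferromanganese}; scrap grade C, silicomanganese drop out. There the carbon and nickel constraints are tight.
So return scrap = 1.4 kg, ferromanganese = 0.6697 kg.
Hence cost = 0.36·1.4 + 2.03·0.6697 = $1.8635.

$1.86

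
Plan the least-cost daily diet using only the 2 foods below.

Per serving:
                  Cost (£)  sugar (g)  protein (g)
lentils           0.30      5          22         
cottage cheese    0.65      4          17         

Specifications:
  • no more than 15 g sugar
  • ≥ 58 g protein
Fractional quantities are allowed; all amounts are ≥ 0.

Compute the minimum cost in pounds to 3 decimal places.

£0.791

Treat it as an LP. Let x1 = servings of lentils, x2 = servings of cottage cheese.
Minimise 0.3x1 + 0.65x2 subject to:
  5x1 + 4x2 ≤ 15   (sugar)
  22x1 + 17x2 ≥ 58   (protein)
  x1, x2 ≥ 0.
At the optimum only lentils is positive (cottage cheese = 0). Binding constraint: protein.
That vertex is x1 = 2.636.
Total cost: 0.3·2.636 = 0.79080.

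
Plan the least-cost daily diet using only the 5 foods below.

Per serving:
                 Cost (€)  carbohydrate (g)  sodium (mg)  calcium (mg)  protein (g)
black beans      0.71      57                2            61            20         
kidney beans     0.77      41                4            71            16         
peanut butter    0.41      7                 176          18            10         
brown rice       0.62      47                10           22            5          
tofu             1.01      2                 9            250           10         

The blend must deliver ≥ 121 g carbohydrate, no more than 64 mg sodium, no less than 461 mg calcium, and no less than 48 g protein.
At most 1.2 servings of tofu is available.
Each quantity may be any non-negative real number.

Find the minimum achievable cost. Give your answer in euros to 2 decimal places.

€3.02

Treat it as an LP. Let x1 = servings of black beans, x2 = servings of kidney beans, x3 = servings of peanut butter, x4 = servings of brown rice, x5 = servings of tofu.
min 0.71x1 + 0.77x2 + 0.41x3 + 0.62x4 + 1.01x5 subject to:
  57x1 + 41x2 + 7x3 + 47x4 + 2x5 ≥ 121   (carbohydrate)
  2x1 + 4x2 + 176x3 + 10x4 + 9x5 ≤ 64   (sodium)
  61x1 + 71x2 + 18x3 + 22x4 + 250x5 ≥ 461   (calcium)
  20x1 + 16x2 + 10x3 + 5x4 + 10x5 ≥ 48   (protein)
  x5 ≤ 1.2
  x1, x2, x3, x4, x5 ≥ 0.
The optimal basis is {black beans, kidney beans, tofu}; peanut butter, brown rice drop out. There the carbohydrate, calcium, the tofu cap constraints are tight.
So black beans = 1.177 servings, kidney beans = 1.2564 servings, tofu = 1.2 servings.
Objective = 0.71·1.177 + 0.77·1.2564 + 1.01·1.2 = 3.0151.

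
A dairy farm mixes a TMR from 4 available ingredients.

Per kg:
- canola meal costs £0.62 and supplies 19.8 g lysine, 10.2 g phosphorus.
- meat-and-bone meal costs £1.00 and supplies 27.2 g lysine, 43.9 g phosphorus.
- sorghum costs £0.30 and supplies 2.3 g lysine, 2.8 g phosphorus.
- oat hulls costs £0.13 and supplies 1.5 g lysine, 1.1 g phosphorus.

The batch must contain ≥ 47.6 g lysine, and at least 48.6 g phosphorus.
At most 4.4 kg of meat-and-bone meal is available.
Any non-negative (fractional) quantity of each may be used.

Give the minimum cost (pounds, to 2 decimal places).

£1.61

This is a linear program. Let x1 = kg of canola meal, x2 = kg of meat-and-bone meal, x3 = kg of sorghum, x4 = kg of oat hulls.
Minimize 0.62x1 + 1x2 + 0.3x3 + 0.13x4 with:
  19.8x1 + 27.2x2 + 2.3x3 + 1.5x4 ≥ 47.6   (lysine)
  10.2x1 + 43.9x2 + 2.8x3 + 1.1x4 ≥ 48.6   (phosphorus)
  x2 ≤ 4.4
  x1, x2, x3, x4 ≥ 0.
The cheapest feasible vertex uses only canola meal, meat-and-bone meal; sorghum, oat hulls are not used. Binding constraints: lysine and phosphorus.
That vertex is x1 = 1.297, x2 = 0.8056.
Hence cost = 0.62·1.297 + 1·0.8056 = £1.6097.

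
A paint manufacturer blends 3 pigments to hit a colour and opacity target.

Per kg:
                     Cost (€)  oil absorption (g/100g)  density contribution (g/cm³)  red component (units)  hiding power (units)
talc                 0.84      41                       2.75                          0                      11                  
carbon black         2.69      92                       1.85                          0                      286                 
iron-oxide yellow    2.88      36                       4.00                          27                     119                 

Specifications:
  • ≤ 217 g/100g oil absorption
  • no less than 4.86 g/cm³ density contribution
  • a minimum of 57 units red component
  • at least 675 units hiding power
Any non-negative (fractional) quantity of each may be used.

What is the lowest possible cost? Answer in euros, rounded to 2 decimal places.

€10.07

Let x1 = kg of talc, x2 = kg of carbon black, x3 = kg of iron-oxide yellow.
Minimize 0.84x1 + 2.69x2 + 2.88x3 with:
  41x1 + 92x2 + 36x3 ≤ 217   (oil absorption)
  2.75x1 + 1.85x2 + 4x3 ≥ 4.86   (density contribution)
  27x3 ≥ 57   (red component)
  11x1 + 286x2 + 119x3 ≥ 675   (hiding power)
  x1, x2, x3 ≥ 0.
The optimal basis is {carbon black, iron-oxide yellow}; talc drops out. Binding constraints: red component and hiding power.
So carbon black = 1.482 kg, iron-oxide yellow = 2.111 kg.
Hence cost = 2.69·1.482 + 2.88·2.111 = €10.0663.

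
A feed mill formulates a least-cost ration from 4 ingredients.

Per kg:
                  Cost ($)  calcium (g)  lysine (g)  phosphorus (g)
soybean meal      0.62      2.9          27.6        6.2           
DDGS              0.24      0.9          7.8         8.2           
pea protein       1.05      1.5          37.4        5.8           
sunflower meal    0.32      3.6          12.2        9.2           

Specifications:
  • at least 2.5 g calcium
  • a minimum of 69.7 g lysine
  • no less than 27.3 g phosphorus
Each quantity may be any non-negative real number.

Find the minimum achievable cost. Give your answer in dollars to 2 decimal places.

Let x1 = kg of soybean meal, x2 = kg of DDGS, x3 = kg of pea protein, x4 = kg of sunflower meal.
Minimize 0.62x1 + 0.24x2 + 1.05x3 + 0.32x4 subject to:
  2.9x1 + 0.9x2 + 1.5x3 + 3.6x4 ≥ 2.5   (calcium)
  27.6x1 + 7.8x2 + 37.4x3 + 12.2x4 ≥ 69.7   (lysine)
  6.2x1 + 8.2x2 + 5.8x3 + 9.2x4 ≥ 27.3   (phosphorus)
  x1, x2, x3, x4 ≥ 0.
The optimal basis is {soybean meal, sunflower meal}; DDGS, pea protein drop out. There the lysine and phosphorus constraints are tight.
That vertex is x1 = 1.729, x4 = 1.802.
Total cost: 0.62·1.729 + 0.32·1.802 = 1.6486.

$1.65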